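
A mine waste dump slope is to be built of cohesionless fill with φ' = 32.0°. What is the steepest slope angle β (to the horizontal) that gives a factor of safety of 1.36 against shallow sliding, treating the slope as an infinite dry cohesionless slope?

For an infinite dry cohesionless slope FS = tanφ'/tanβ, so tanβ = tanφ' / FS.
tanβ = tan32.0° / 1.36 = 0.6249 / 1.36 = 0.4595
β = arctan(0.4595) = 24.68°

β = 24.7°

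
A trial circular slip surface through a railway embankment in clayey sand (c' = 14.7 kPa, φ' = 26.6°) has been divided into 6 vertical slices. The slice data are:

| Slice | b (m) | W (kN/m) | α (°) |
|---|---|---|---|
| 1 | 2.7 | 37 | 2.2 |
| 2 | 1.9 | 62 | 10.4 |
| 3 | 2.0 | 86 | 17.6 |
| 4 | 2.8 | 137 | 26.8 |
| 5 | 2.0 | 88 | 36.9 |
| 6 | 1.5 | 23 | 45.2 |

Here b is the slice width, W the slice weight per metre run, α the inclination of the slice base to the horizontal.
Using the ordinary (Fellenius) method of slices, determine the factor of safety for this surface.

Ordinary method of slices: FS = Σ[c'·Δl_i + (W_i cosα_i)·tanφ'] / Σ W_i sinα_i, with Δl_i = b_i / cosα_i.
Slice 1: Δl = 2.7/cos2.2° = 2.702 m; N'_1 = 37·cos2.2° = 37.0; c'Δl = 39.72; W sinα = 1.4
Slice 2: Δl = 1.9/cos10.4° = 1.932 m; N'_2 = 62·cos10.4° = 61.0; c'Δl = 28.40; W sinα = 11.2
Slice 3: Δl = 2.0/cos17.6° = 2.098 m; N'_3 = 86·cos17.6° = 82.0; c'Δl = 30.84; W sinα = 26.0
Slice 4: Δl = 2.8/cos26.8° = 3.137 m; N'_4 = 137·cos26.8° = 122.3; c'Δl = 46.11; W sinα = 61.8
Slice 5: Δl = 2.0/cos36.9° = 2.501 m; N'_5 = 88·cos36.9° = 70.4; c'Δl = 36.76; W sinα = 52.8
Slice 6: Δl = 1.5/cos45.2° = 2.129 m; N'_6 = 23·cos45.2° = 16.2; c'Δl = 31.29; W sinα = 16.3
Σc'Δl = 213.1 kN/m; ΣN' = 388.8 kN/m; ΣW sinα = 169.5 kN/m
Resisting = 213.1 + 388.8·tan26.6° = 213.1 + 194.7 = 407.8 kN/m
FS = 407.8 / 169.5 = 2.405

FS = 2.41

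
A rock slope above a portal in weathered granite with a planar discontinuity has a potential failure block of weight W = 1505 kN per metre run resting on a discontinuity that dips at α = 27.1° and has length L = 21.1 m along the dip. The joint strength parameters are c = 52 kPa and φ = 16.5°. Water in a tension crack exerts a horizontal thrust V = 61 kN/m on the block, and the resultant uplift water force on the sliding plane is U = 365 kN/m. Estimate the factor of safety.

Resolving the block weight along and normal to the plane and applying the Mohr–Coulomb strength on the joint:
N' = W cosα − U − V sinα = 1505·cos27.1° − 365 − 61·sin27.1° = 947.0 kN/m
Driving force T = W sinα + V cosα = 1505·sin27.1° + 61·cos27.1° = 739.9 kN/m
Resisting force R = c·L + N'·tanφ = 52·21.1 + 947.0·tan16.5° = 1097.2 + 280.5 = 1377.7 kN/m
FS = R / T = 1377.7 / 739.9 = 1.862

FS = 1.86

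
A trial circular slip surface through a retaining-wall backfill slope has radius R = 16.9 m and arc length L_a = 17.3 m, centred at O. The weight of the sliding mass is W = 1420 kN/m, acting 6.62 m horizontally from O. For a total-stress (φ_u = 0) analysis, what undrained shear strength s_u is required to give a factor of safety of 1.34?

FS = s_u·L_a·R / (W·d), so s_u = FS·W·d / (L_a·R).
s_u = 1.34·1420·6.62 / (17.30·16.9) = 12596.5 / 292.37 = 43.08 kPa

s_u = 43.1 kPa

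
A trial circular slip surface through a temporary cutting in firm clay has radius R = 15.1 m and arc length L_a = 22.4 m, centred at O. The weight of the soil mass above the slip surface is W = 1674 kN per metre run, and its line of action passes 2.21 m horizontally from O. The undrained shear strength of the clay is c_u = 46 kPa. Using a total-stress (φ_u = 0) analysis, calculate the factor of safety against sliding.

Taking moments about the centre O, the resisting moment is provided by the undrained shear strength acting along the arc:
M_R = c_u·L_a·R = 46·22.40·15.1 = 15559.0 kN·m/m
M_D = W·d = 1674·2.21 = 3699.5 kN·m/m
FS = M_R / M_D = 15559.0 / 3699.5 = 4.206

FS = 4.21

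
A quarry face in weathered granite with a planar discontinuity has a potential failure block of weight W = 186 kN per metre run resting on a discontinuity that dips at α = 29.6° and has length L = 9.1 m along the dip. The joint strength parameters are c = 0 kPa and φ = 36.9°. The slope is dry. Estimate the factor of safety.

FS = 1.32

Resolving the block weight along and normal to the plane and applying the Mohr–Coulomb strength on the joint:
N' = W cosα = 186·cos29.6° = 161.7 kN/m
Driving force T = W sinα = 186·sin29.6° = 91.9 kN/m
Resisting force R = c·L + N'·tanφ = 0·9.1 + 161.7·tan36.9° = 0.0 + 121.4 = 121.4 kN/m
FS = R / T = 121.4 / 91.9 = 1.322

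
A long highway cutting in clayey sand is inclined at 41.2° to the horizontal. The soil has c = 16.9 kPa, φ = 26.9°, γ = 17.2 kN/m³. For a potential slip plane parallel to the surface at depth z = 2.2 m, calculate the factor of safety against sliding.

For an infinite slope with a slip plane parallel to the surface (no pore pressure): FS = [c + γz cos²β tanφ] / [γz sinβ cosβ].
γz = 17.2·2.2 = 37.84 kN/m²
Numerator = 16.9 + 37.84·cos²41.2°·tan26.9° = 16.9 + 37.84·0.5661·0.5073 = 27.768 kPa
Denominator = 37.84·sin41.2°·cos41.2° = 37.84·0.6587·0.7524 = 18.754 kPa
FS = 27.768 / 18.754 = 1.481

FS = 1.48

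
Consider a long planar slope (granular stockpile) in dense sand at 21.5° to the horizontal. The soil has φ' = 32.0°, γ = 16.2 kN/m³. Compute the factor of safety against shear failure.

FS = 1.59

For a dry cohesionless infinite slope the factor of safety is FS = tanφ' / tanβ.
FS = tan32.0° / tan21.5° = 0.6249 / 0.3939 = 1.586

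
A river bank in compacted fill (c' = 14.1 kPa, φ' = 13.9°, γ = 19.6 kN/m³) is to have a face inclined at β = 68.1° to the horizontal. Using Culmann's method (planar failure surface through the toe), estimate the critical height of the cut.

H_c = 6.24 m

Culmann's analysis gives the critical failure plane at α_cr = (β + φ')/2 = (68.1 + 13.9)/2 = 41.0°, and the critical height
H_c = (4c'/γ) · sinβ cosφ' / [1 − cos(β − φ')]
    = (4·14.1/19.6) · sin68.1°·cos13.9° / [1 − cos(54.2°)]
    = 2.878 · 0.9278·0.9707 / [1 − 0.5850]
    = 2.878 · 0.9007 / 0.4150
    = 6.24 m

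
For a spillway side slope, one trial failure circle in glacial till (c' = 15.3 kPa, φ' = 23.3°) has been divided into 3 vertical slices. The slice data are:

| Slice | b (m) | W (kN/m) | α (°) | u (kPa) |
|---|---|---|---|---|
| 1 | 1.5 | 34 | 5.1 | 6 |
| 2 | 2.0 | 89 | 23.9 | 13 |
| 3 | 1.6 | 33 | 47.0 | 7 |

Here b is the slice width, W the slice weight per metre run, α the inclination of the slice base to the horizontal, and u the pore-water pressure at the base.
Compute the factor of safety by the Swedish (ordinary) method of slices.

Ordinary method of slices: FS = Σ[c'·Δl_i + (W_i cosα_i − u_i·Δl_i)·tanφ'] / Σ W_i sinα_i, with Δl_i = b_i / cosα_i.
Slice 1: Δl = 1.5/cos5.1° = 1.506 m; N'_1 = 34·cos5.1° − 6·1.506 = 24.8; c'Δl = 23.04; W sinα = 3.0
Slice 2: Δl = 2.0/cos23.9° = 2.188 m; N'_2 = 89·cos23.9° − 13·2.188 = 52.9; c'Δl = 33.47; W sinα = 36.1
Slice 3: Δl = 1.6/cos47.0° = 2.346 m; N'_3 = 33·cos47.0° − 7·2.346 = 6.1; c'Δl = 35.89; W sinα = 24.1
Σc'Δl = 92.4 kN/m; ΣN' = 83.8 kN/m; ΣW sinα = 63.2 kN/m
Resisting = 92.4 + 83.8·tan23.3° = 92.4 + 36.1 = 128.5 kN/m
FS = 128.5 / 63.2 = 2.033

FS = 2.03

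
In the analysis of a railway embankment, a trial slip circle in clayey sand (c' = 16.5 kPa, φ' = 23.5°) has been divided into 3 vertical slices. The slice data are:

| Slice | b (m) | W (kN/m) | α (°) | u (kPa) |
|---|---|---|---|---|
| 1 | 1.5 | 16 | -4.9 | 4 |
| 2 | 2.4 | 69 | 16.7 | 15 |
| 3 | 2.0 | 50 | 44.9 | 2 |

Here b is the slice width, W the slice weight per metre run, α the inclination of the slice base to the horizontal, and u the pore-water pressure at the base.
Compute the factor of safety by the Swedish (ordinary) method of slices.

FS = 2.65

Ordinary method of slices: FS = Σ[c'·Δl_i + (W_i cosα_i − u_i·Δl_i)·tanφ'] / Σ W_i sinα_i, with Δl_i = b_i / cosα_i.
Slice 1: Δl = 1.5/cos(-4.9°) = 1.506 m; N'_1 = 16·cos(-4.9°) − 4·1.506 = 9.9; c'Δl = 24.84; W sinα = -1.4
Slice 2: Δl = 2.4/cos16.7° = 2.506 m; N'_2 = 69·cos16.7° − 15·2.506 = 28.5; c'Δl = 41.34; W sinα = 19.8
Slice 3: Δl = 2.0/cos44.9° = 2.824 m; N'_3 = 50·cos44.9° − 2·2.824 = 29.8; c'Δl = 46.59; W sinα = 35.3
Σc'Δl = 112.8 kN/m; ΣN' = 68.2 kN/m; ΣW sinα = 53.8 kN/m
Resisting = 112.8 + 68.2·tan23.5° = 112.8 + 29.7 = 142.4 kN/m
FS = 142.4 / 53.8 = 2.650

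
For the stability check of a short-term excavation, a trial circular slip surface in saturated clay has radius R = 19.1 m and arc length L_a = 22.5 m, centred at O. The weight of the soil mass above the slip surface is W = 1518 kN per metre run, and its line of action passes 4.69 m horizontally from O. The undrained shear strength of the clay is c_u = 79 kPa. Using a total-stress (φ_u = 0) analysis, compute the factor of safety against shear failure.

FS = 4.77

Taking moments about the centre O, the resisting moment is provided by the undrained shear strength acting along the arc:
M_R = c_u·L_a·R = 79·22.50·19.1 = 33950.2 kN·m/m
M_D = W·d = 1518·4.69 = 7119.4 kN·m/m
FS = M_R / M_D = 33950.2 / 7119.4 = 4.769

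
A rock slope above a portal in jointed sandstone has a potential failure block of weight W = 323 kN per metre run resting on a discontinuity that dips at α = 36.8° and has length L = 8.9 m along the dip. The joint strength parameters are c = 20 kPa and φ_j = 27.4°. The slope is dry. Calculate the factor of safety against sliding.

Resolving the block weight along and normal to the plane and applying the Mohr–Coulomb strength on the joint:
N' = W cosα = 323·cos36.8° = 258.6 kN/m
Driving force T = W sinα = 323·sin36.8° = 193.5 kN/m
Resisting force R = c·L + N'·tanφ_j = 20·8.9 + 258.6·tan27.4° = 178.0 + 134.1 = 312.1 kN/m
FS = R / T = 312.1 / 193.5 = 1.613

FS = 1.61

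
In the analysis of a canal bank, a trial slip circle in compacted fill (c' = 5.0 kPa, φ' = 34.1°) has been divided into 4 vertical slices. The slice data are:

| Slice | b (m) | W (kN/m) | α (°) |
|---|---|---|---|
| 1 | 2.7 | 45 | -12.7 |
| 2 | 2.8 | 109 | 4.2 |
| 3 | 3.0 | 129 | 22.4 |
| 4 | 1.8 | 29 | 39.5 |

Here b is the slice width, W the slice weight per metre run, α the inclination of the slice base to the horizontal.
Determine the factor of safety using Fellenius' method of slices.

FS = 3.88

Ordinary method of slices: FS = Σ[c'·Δl_i + (W_i cosα_i)·tanφ'] / Σ W_i sinα_i, with Δl_i = b_i / cosα_i.
Slice 1: Δl = 2.7/cos(-12.7°) = 2.768 m; N'_1 = 45·cos(-12.7°) = 43.9; c'Δl = 13.84; W sinα = -9.9
Slice 2: Δl = 2.8/cos4.2° = 2.808 m; N'_2 = 109·cos4.2° = 108.7; c'Δl = 14.04; W sinα = 8.0
Slice 3: Δl = 3.0/cos22.4° = 3.245 m; N'_3 = 129·cos22.4° = 119.3; c'Δl = 16.22; W sinα = 49.2
Slice 4: Δl = 1.8/cos39.5° = 2.333 m; N'_4 = 29·cos39.5° = 22.4; c'Δl = 11.66; W sinα = 18.4
Σc'Δl = 55.8 kN/m; ΣN' = 294.2 kN/m; ΣW sinα = 65.7 kN/m
Resisting = 55.8 + 294.2·tan34.1° = 55.8 + 199.2 = 255.0 kN/m
FS = 255.0 / 65.7 = 3.881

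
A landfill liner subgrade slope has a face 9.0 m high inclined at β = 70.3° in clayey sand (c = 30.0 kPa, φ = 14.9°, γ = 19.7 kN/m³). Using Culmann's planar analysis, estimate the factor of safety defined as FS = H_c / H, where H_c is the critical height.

FS = 1.42

H_c = (4c/γ) · sinβ cosφ / [1 − cos(β − φ)]
    = (4·30.0/19.7) · sin70.3°·cos14.9° / [1 − cos55.4°]
    = 6.091 · 0.9098 / 0.4322 = 12.82 m
FS = H_c / H = 12.82 / 9.0 = 1.425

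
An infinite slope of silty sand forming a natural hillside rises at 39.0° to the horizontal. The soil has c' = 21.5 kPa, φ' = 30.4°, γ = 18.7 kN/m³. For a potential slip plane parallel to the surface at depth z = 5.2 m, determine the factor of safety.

FS = 1.18

For an infinite slope with a slip plane parallel to the surface (no pore pressure): FS = [c' + γz cos²β tanφ'] / [γz sinβ cosβ].
γz = 18.7·5.2 = 97.24 kN/m²
Numerator = 21.5 + 97.24·cos²39.0°·tan30.4° = 21.5 + 97.24·0.6040·0.5867 = 55.956 kPa
Denominator = 97.24·sin39.0°·cos39.0° = 97.24·0.6293·0.7771 = 47.558 kPa
FS = 55.956 / 47.558 = 1.177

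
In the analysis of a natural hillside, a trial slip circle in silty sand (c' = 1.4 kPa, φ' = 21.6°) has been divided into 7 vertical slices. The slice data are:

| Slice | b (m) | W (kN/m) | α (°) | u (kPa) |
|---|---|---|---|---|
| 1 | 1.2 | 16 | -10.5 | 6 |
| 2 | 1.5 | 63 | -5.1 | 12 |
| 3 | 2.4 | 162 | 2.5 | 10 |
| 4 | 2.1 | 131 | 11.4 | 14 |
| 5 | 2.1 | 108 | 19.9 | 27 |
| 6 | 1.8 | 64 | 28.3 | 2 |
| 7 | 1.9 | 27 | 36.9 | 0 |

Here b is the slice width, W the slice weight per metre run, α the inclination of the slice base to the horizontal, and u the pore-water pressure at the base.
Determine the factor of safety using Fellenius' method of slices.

FS = 1.67

Ordinary method of slices: FS = Σ[c'·Δl_i + (W_i cosα_i − u_i·Δl_i)·tanφ'] / Σ W_i sinα_i, with Δl_i = b_i / cosα_i.
Slice 1: Δl = 1.2/cos(-10.5°) = 1.220 m; N'_1 = 16·cos(-10.5°) − 6·1.220 = 8.4; c'Δl = 1.71; W sinα = -2.9
Slice 2: Δl = 1.5/cos(-5.1°) = 1.506 m; N'_2 = 63·cos(-5.1°) − 12·1.506 = 44.7; c'Δl = 2.11; W sinα = -5.6
Slice 3: Δl = 2.4/cos2.5° = 2.402 m; N'_3 = 162·cos2.5° − 10·2.402 = 137.8; c'Δl = 3.36; W sinα = 7.1
Slice 4: Δl = 2.1/cos11.4° = 2.142 m; N'_4 = 131·cos11.4° − 14·2.142 = 98.4; c'Δl = 3.00; W sinα = 25.9
Slice 5: Δl = 2.1/cos19.9° = 2.233 m; N'_5 = 108·cos19.9° − 27·2.233 = 41.3; c'Δl = 3.13; W sinα = 36.8
Slice 6: Δl = 1.8/cos28.3° = 2.044 m; N'_6 = 64·cos28.3° − 2·2.044 = 52.3; c'Δl = 2.86; W sinα = 30.3
Slice 7: Δl = 1.9/cos36.9° = 2.376 m; N'_7 = 27·cos36.9° − 0·2.376 = 21.6; c'Δl = 3.33; W sinα = 16.2
Σc'Δl = 19.5 kN/m; ΣN' = 404.4 kN/m; ΣW sinα = 107.8 kN/m
Resisting = 19.5 + 404.4·tan21.6° = 19.5 + 160.1 = 179.6 kN/m
FS = 179.6 / 107.8 = 1.667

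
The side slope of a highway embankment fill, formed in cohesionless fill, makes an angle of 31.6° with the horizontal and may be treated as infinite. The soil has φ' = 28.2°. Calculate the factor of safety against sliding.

For a dry cohesionless infinite slope the factor of safety is FS = tanφ' / tanβ.
FS = tan28.2° / tan31.6° = 0.5362 / 0.6152 = 0.872

FS = 0.87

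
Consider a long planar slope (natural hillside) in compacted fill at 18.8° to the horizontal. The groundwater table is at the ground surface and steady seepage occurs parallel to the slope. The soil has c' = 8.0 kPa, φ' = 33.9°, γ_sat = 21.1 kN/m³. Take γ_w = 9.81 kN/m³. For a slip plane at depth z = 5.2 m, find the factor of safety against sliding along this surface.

FS = 1.30

With seepage parallel to the slope and the water table at the surface, the effective normal stress on the slip plane uses the buoyant unit weight γ' = γ_sat − γ_w while the driving shear stress uses γ_sat:
FS = [c' + γ' z cos²β tanφ'] / [γ_sat z sinβ cosβ]
γ' = 21.1 − 9.81 = 11.29 kN/m³
Numerator = 8.0 + 11.29·5.2·cos²18.8°·tan33.9° = 8.0 + 11.29·5.2·0.8961·0.6720 = 43.353 kPa
Denominator = 21.1·5.2·sin18.8°·cos18.8° = 21.1·5.2·0.3223·0.9466 = 33.473 kPa
FS = 43.353 / 33.473 = 1.295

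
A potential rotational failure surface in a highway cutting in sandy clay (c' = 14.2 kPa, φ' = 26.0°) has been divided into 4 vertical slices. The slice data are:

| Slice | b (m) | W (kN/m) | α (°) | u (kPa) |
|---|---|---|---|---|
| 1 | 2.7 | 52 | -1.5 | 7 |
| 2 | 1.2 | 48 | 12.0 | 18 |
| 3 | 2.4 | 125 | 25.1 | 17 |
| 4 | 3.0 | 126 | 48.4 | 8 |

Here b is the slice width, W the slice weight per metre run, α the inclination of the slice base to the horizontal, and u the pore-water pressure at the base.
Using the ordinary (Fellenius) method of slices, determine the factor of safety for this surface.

Ordinary method of slices: FS = Σ[c'·Δl_i + (W_i cosα_i − u_i·Δl_i)·tanφ'] / Σ W_i sinα_i, with Δl_i = b_i / cosα_i.
Slice 1: Δl = 2.7/cos(-1.5°) = 2.701 m; N'_1 = 52·cos(-1.5°) − 7·2.701 = 33.1; c'Δl = 38.35; W sinα = -1.4
Slice 2: Δl = 1.2/cos12.0° = 1.227 m; N'_2 = 48·cos12.0° − 18·1.227 = 24.9; c'Δl = 17.42; W sinα = 10.0
Slice 3: Δl = 2.4/cos25.1° = 2.650 m; N'_3 = 125·cos25.1° − 17·2.650 = 68.1; c'Δl = 37.63; W sinα = 53.0
Slice 4: Δl = 3.0/cos48.4° = 4.519 m; N'_4 = 126·cos48.4° − 8·4.519 = 47.5; c'Δl = 64.16; W sinα = 94.2
Σc'Δl = 157.6 kN/m; ΣN' = 173.6 kN/m; ΣW sinα = 155.9 kN/m
Resisting = 157.6 + 173.6·tan26.0° = 157.6 + 84.7 = 242.2 kN/m
FS = 242.2 / 155.9 = 1.554

FS = 1.55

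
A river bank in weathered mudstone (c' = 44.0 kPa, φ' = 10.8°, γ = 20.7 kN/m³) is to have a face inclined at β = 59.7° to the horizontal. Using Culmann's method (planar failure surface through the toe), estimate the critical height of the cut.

H_c = 21.05 m

Culmann's analysis gives the critical failure plane at α_cr = (β + φ')/2 = (59.7 + 10.8)/2 = 35.2°, and the critical height
H_c = (4c'/γ) · sinβ cosφ' / [1 − cos(β − φ')]
    = (4·44.0/20.7) · sin59.7°·cos10.8° / [1 − cos(48.9°)]
    = 8.502 · 0.8634·0.9823 / [1 − 0.6574]
    = 8.502 · 0.8481 / 0.3426
    = 21.05 m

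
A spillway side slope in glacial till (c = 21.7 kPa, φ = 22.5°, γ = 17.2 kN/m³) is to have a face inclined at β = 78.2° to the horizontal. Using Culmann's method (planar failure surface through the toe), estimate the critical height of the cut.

Culmann's analysis gives the critical failure plane at α_cr = (β + φ)/2 = (78.2 + 22.5)/2 = 50.4°, and the critical height
H_c = (4c/γ) · sinβ cosφ / [1 − cos(β − φ)]
    = (4·21.7/17.2) · sin78.2°·cos22.5° / [1 − cos(55.7°)]
    = 5.047 · 0.9789·0.9239 / [1 − 0.5635]
    = 5.047 · 0.9044 / 0.4365
    = 10.46 m

H_c = 10.46 m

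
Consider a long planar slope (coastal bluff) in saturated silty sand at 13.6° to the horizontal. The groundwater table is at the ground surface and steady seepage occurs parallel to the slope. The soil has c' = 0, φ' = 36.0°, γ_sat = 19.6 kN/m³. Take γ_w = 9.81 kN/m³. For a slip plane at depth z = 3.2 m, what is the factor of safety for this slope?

With seepage parallel to the slope and the water table at the surface, the effective normal stress on the slip plane uses the buoyant unit weight γ' = γ_sat − γ_w while the driving shear stress uses γ_sat:
FS = [c' + γ' z cos²β tanφ'] / [γ_sat z sinβ cosβ]
(For c' = 0 this reduces to FS = (γ'/γ_sat)·tanφ'/tanβ.)
γ' = 19.6 − 9.81 = 9.79 kN/m³
Numerator = 0.0 + 9.79·3.2·cos²13.6°·tan36.0° = 0.0 + 9.79·3.2·0.9447·0.7265 = 21.503 kPa
Denominator = 19.6·3.2·sin13.6°·cos13.6° = 19.6·3.2·0.2351·0.9720 = 14.335 kPa
FS = 21.503 / 14.335 = 1.500

FS = 1.50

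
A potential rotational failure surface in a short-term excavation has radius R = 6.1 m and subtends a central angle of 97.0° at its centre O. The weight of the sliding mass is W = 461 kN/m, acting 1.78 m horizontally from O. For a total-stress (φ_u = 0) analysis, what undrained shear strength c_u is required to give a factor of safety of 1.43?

c_u = 18.6 kPa

FS = c_u·L_a·R / (W·d), so c_u = FS·W·d / (L_a·R).
Arc length L_a = R·θ = 6.1·(97.0°·π/180) = 6.1·1.6930 = 10.33 m
c_u = 1.43·461·1.78 / (10.33·6.1) = 1173.4 / 63.00 = 18.63 kPa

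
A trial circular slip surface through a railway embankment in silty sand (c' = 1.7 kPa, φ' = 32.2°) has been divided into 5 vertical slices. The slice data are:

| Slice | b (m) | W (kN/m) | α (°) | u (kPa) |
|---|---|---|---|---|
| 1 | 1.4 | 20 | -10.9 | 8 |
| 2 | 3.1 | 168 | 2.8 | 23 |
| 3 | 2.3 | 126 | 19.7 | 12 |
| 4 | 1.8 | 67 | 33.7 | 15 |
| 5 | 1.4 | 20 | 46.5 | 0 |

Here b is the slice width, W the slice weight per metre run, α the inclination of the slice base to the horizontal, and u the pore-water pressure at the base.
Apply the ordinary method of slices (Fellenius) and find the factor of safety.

FS = 1.67

Ordinary method of slices: FS = Σ[c'·Δl_i + (W_i cosα_i − u_i·Δl_i)·tanφ'] / Σ W_i sinα_i, with Δl_i = b_i / cosα_i.
Slice 1: Δl = 1.4/cos(-10.9°) = 1.426 m; N'_1 = 20·cos(-10.9°) − 8·1.426 = 8.2; c'Δl = 2.42; W sinα = -3.8
Slice 2: Δl = 3.1/cos2.8° = 3.104 m; N'_2 = 168·cos2.8° − 23·3.104 = 96.4; c'Δl = 5.28; W sinα = 8.2
Slice 3: Δl = 2.3/cos19.7° = 2.443 m; N'_3 = 126·cos19.7° − 12·2.443 = 89.3; c'Δl = 4.15; W sinα = 42.5
Slice 4: Δl = 1.8/cos33.7° = 2.164 m; N'_4 = 67·cos33.7° − 15·2.164 = 23.3; c'Δl = 3.68; W sinα = 37.2
Slice 5: Δl = 1.4/cos46.5° = 2.034 m; N'_5 = 20·cos46.5° − 0·2.034 = 13.8; c'Δl = 3.46; W sinα = 14.5
Σc'Δl = 19.0 kN/m; ΣN' = 231.0 kN/m; ΣW sinα = 98.6 kN/m
Resisting = 19.0 + 231.0·tan32.2° = 19.0 + 145.5 = 164.5 kN/m
FS = 164.5 / 98.6 = 1.668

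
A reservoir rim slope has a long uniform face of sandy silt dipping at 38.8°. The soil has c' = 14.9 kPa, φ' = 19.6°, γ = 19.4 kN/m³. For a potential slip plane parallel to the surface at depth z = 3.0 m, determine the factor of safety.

FS = 0.97

For an infinite slope with a slip plane parallel to the surface (no pore pressure): FS = [c' + γz cos²β tanφ'] / [γz sinβ cosβ].
γz = 19.4·3.0 = 58.20 kN/m²
Numerator = 14.9 + 58.20·cos²38.8°·tan19.6° = 14.9 + 58.20·0.6074·0.3561 = 27.487 kPa
Denominator = 58.20·sin38.8°·cos38.8° = 58.20·0.6266·0.7793 = 28.421 kPa
FS = 27.487 / 28.421 = 0.967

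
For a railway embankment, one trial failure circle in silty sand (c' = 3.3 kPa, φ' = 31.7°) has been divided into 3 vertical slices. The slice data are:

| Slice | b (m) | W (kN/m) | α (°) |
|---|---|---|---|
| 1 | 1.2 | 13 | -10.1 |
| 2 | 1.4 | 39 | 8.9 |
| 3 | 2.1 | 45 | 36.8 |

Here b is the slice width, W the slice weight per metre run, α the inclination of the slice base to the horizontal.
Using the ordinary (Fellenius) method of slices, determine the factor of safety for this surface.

FS = 2.32

Ordinary method of slices: FS = Σ[c'·Δl_i + (W_i cosα_i)·tanφ'] / Σ W_i sinα_i, with Δl_i = b_i / cosα_i.
Slice 1: Δl = 1.2/cos(-10.1°) = 1.219 m; N'_1 = 13·cos(-10.1°) = 12.8; c'Δl = 4.02; W sinα = -2.3
Slice 2: Δl = 1.4/cos8.9° = 1.417 m; N'_2 = 39·cos8.9° = 38.5; c'Δl = 4.68; W sinα = 6.0
Slice 3: Δl = 2.1/cos36.8° = 2.623 m; N'_3 = 45·cos36.8° = 36.0; c'Δl = 8.65; W sinα = 27.0
Σc'Δl = 17.4 kN/m; ΣN' = 87.4 kN/m; ΣW sinα = 30.7 kN/m
Resisting = 17.4 + 87.4·tan31.7° = 17.4 + 54.0 = 71.3 kN/m
FS = 71.3 / 30.7 = 2.322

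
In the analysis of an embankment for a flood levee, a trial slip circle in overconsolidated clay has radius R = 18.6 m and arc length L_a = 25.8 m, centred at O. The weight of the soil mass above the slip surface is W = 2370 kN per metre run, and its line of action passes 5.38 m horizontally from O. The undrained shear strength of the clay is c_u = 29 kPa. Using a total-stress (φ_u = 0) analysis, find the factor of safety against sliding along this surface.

FS = 1.09

Taking moments about the centre O, the resisting moment is provided by the undrained shear strength acting along the arc:
M_R = c_u·L_a·R = 29·25.80·18.6 = 13916.5 kN·m/m
M_D = W·d = 2370·5.38 = 12750.6 kN·m/m
FS = M_R / M_D = 13916.5 / 12750.6 = 1.091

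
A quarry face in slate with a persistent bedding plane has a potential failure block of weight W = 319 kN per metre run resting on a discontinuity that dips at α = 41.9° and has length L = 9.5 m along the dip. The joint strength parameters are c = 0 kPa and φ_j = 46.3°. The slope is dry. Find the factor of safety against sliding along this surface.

FS = 1.17

Resolving the block weight along and normal to the plane and applying the Mohr–Coulomb strength on the joint:
N' = W cosα = 319·cos41.9° = 237.4 kN/m
Driving force T = W sinα = 319·sin41.9° = 213.0 kN/m
Resisting force R = c·L + N'·tanφ_j = 0·9.5 + 237.4·tan46.3° = 0.0 + 248.5 = 248.5 kN/m
FS = R / T = 248.5 / 213.0 = 1.166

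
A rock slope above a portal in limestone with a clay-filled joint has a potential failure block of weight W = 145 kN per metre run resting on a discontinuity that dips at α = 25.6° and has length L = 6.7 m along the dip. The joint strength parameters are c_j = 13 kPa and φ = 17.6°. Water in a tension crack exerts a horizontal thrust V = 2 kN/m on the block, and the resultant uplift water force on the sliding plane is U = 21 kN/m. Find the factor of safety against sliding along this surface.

Resolving the block weight along and normal to the plane and applying the Mohr–Coulomb strength on the joint:
N' = W cosα − U − V sinα = 145·cos25.6° − 21 − 2·sin25.6° = 108.9 kN/m
Driving force T = W sinα + V cosα = 145·sin25.6° + 2·cos25.6° = 64.5 kN/m
Resisting force R = c_j·L + N'·tanφ = 13·6.7 + 108.9·tan17.6° = 87.1 + 34.5 = 121.6 kN/m
FS = R / T = 121.6 / 64.5 = 1.887

FS = 1.89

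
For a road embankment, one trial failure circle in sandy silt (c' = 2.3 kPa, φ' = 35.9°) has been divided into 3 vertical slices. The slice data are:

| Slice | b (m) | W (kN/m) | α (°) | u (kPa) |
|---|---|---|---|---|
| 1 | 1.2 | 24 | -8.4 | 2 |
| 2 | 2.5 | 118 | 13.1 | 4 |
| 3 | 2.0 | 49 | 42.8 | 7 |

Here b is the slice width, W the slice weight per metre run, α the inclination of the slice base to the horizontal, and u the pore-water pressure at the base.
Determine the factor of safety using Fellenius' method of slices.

Ordinary method of slices: FS = Σ[c'·Δl_i + (W_i cosα_i − u_i·Δl_i)·tanφ'] / Σ W_i sinα_i, with Δl_i = b_i / cosα_i.
Slice 1: Δl = 1.2/cos(-8.4°) = 1.213 m; N'_1 = 24·cos(-8.4°) − 2·1.213 = 21.3; c'Δl = 2.79; W sinα = -3.5
Slice 2: Δl = 2.5/cos13.1° = 2.567 m; N'_2 = 118·cos13.1° − 4·2.567 = 104.7; c'Δl = 5.90; W sinα = 26.7
Slice 3: Δl = 2.0/cos42.8° = 2.726 m; N'_3 = 49·cos42.8° − 7·2.726 = 16.9; c'Δl = 6.27; W sinα = 33.3
Σc'Δl = 15.0 kN/m; ΣN' = 142.9 kN/m; ΣW sinα = 56.5 kN/m
Resisting = 15.0 + 142.9·tan35.9° = 15.0 + 103.4 = 118.4 kN/m
FS = 118.4 / 56.5 = 2.094

FS = 2.09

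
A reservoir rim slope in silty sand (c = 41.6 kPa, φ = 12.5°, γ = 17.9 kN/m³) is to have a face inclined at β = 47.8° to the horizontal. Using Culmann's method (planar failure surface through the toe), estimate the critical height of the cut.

H_c = 36.57 m

Culmann's analysis gives the critical failure plane at α_cr = (β + φ)/2 = (47.8 + 12.5)/2 = 30.1°, and the critical height
H_c = (4c/γ) · sinβ cosφ / [1 − cos(β − φ)]
    = (4·41.6/17.9) · sin47.8°·cos12.5° / [1 − cos(35.3°)]
    = 9.296 · 0.7408·0.9763 / [1 − 0.8161]
    = 9.296 · 0.7232 / 0.1839
    = 36.57 m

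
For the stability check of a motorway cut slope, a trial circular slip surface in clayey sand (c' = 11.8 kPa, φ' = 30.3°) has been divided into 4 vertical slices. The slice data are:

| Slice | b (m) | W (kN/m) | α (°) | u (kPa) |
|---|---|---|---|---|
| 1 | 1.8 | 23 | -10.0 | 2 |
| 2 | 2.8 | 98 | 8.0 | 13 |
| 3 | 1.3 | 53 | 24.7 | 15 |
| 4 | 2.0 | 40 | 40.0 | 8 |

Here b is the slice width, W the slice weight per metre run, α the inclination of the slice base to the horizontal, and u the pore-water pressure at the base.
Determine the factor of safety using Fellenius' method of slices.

Ordinary method of slices: FS = Σ[c'·Δl_i + (W_i cosα_i − u_i·Δl_i)·tanφ'] / Σ W_i sinα_i, with Δl_i = b_i / cosα_i.
Slice 1: Δl = 1.8/cos(-10.0°) = 1.828 m; N'_1 = 23·cos(-10.0°) − 2·1.828 = 19.0; c'Δl = 21.57; W sinα = -4.0
Slice 2: Δl = 2.8/cos8.0° = 2.828 m; N'_2 = 98·cos8.0° − 13·2.828 = 60.3; c'Δl = 33.36; W sinα = 13.6
Slice 3: Δl = 1.3/cos24.7° = 1.431 m; N'_3 = 53·cos24.7° − 15·1.431 = 26.7; c'Δl = 16.88; W sinα = 22.1
Slice 4: Δl = 2.0/cos40.0° = 2.611 m; N'_4 = 40·cos40.0° − 8·2.611 = 9.8; c'Δl = 30.81; W sinα = 25.7
Σc'Δl = 102.6 kN/m; ΣN' = 115.7 kN/m; ΣW sinα = 57.5 kN/m
Resisting = 102.6 + 115.7·tan30.3° = 102.6 + 67.6 = 170.2 kN/m
FS = 170.2 / 57.5 = 2.961

FS = 2.96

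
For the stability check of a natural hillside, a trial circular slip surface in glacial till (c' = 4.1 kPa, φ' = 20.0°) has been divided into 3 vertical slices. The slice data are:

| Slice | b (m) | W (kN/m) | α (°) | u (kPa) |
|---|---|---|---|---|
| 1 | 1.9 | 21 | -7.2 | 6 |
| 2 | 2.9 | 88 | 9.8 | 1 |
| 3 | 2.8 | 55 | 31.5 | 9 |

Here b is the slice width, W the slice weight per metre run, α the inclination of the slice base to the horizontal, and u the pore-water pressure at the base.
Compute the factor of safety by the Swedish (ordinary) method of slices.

FS = 1.79

Ordinary method of slices: FS = Σ[c'·Δl_i + (W_i cosα_i − u_i·Δl_i)·tanφ'] / Σ W_i sinα_i, with Δl_i = b_i / cosα_i.
Slice 1: Δl = 1.9/cos(-7.2°) = 1.915 m; N'_1 = 21·cos(-7.2°) − 6·1.915 = 9.3; c'Δl = 7.85; W sinα = -2.6
Slice 2: Δl = 2.9/cos9.8° = 2.943 m; N'_2 = 88·cos9.8° − 1·2.943 = 83.8; c'Δl = 12.07; W sinα = 15.0
Slice 3: Δl = 2.8/cos31.5° = 3.284 m; N'_3 = 55·cos31.5° − 9·3.284 = 17.3; c'Δl = 13.46; W sinα = 28.7
Σc'Δl = 33.4 kN/m; ΣN' = 110.5 kN/m; ΣW sinα = 41.1 kN/m
Resisting = 33.4 + 110.5·tan20.0° = 33.4 + 40.2 = 73.6 kN/m
FS = 73.6 / 41.1 = 1.791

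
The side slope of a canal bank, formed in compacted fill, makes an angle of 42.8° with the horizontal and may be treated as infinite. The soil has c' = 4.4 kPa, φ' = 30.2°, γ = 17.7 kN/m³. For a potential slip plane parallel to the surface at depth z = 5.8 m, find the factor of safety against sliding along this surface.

For an infinite slope with a slip plane parallel to the surface (no pore pressure): FS = [c' + γz cos²β tanφ'] / [γz sinβ cosβ].
γz = 17.7·5.8 = 102.66 kN/m²
Numerator = 4.4 + 102.66·cos²42.8°·tan30.2° = 4.4 + 102.66·0.5384·0.5820 = 36.567 kPa
Denominator = 102.66·sin42.8°·cos42.8° = 102.66·0.6794·0.7337 = 51.179 kPa
FS = 36.567 / 51.179 = 0.714

FS = 0.71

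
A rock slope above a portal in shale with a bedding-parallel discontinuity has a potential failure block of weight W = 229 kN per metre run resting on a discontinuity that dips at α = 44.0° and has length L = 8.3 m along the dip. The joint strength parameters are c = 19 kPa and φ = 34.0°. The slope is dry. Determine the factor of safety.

Resolving the block weight along and normal to the plane and applying the Mohr–Coulomb strength on the joint:
N' = W cosα = 229·cos44.0° = 164.7 kN/m
Driving force T = W sinα = 229·sin44.0° = 159.1 kN/m
Resisting force R = c·L + N'·tanφ = 19·8.3 + 164.7·tan34.0° = 157.7 + 111.1 = 268.8 kN/m
FS = R / T = 268.8 / 159.1 = 1.690

FS = 1.69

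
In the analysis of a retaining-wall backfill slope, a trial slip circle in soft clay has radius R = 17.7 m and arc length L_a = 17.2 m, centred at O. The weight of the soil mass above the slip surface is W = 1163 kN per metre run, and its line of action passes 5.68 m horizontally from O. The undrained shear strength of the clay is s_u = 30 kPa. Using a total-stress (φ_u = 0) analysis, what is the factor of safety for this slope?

Taking moments about the centre O, the resisting moment is provided by the undrained shear strength acting along the arc:
M_R = s_u·L_a·R = 30·17.20·17.7 = 9133.2 kN·m/m
M_D = W·d = 1163·5.68 = 6605.8 kN·m/m
FS = M_R / M_D = 9133.2 / 6605.8 = 1.383

FS = 1.38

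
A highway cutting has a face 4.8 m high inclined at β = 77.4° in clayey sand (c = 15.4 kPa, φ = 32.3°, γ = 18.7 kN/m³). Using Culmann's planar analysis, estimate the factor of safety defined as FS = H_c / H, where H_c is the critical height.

FS = 1.92

H_c = (4c/γ) · sinβ cosφ / [1 − cos(β − φ)]
    = (4·15.4/18.7) · sin77.4°·cos32.3° / [1 − cos45.1°]
    = 3.294 · 0.8249 / 0.2941 = 9.24 m
FS = H_c / H = 9.24 / 4.8 = 1.925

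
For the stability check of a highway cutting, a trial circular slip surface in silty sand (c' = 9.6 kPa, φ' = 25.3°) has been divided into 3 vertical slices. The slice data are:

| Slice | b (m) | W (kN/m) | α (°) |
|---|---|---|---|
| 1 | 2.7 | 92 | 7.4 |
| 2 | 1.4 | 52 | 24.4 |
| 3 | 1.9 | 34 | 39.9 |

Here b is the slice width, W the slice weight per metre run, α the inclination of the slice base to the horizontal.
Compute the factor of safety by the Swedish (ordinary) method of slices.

FS = 2.58

Ordinary method of slices: FS = Σ[c'·Δl_i + (W_i cosα_i)·tanφ'] / Σ W_i sinα_i, with Δl_i = b_i / cosα_i.
Slice 1: Δl = 2.7/cos7.4° = 2.723 m; N'_1 = 92·cos7.4° = 91.2; c'Δl = 26.14; W sinα = 11.8
Slice 2: Δl = 1.4/cos24.4° = 1.537 m; N'_2 = 52·cos24.4° = 47.4; c'Δl = 14.76; W sinα = 21.5
Slice 3: Δl = 1.9/cos39.9° = 2.477 m; N'_3 = 34·cos39.9° = 26.1; c'Δl = 23.78; W sinα = 21.8
Σc'Δl = 64.7 kN/m; ΣN' = 164.7 kN/m; ΣW sinα = 55.1 kN/m
Resisting = 64.7 + 164.7·tan25.3° = 64.7 + 77.8 = 142.5 kN/m
FS = 142.5 / 55.1 = 2.585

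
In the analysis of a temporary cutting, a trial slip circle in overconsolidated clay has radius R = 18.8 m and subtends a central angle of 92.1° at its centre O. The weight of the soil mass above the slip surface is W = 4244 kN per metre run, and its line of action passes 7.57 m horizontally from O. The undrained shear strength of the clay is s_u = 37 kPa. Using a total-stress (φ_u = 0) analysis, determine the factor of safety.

Taking moments about the centre O, the resisting moment is provided by the undrained shear strength acting along the arc:
Arc length L_a = R·θ = 18.8·(92.1°·π/180) = 18.8·1.6074 = 30.22 m
M_R = s_u·L_a·R = 37·30.22·18.8 = 21021.1 kN·m/m
M_D = W·d = 4244·7.57 = 32127.1 kN·m/m
FS = M_R / M_D = 21021.1 / 32127.1 = 0.654

FS = 0.65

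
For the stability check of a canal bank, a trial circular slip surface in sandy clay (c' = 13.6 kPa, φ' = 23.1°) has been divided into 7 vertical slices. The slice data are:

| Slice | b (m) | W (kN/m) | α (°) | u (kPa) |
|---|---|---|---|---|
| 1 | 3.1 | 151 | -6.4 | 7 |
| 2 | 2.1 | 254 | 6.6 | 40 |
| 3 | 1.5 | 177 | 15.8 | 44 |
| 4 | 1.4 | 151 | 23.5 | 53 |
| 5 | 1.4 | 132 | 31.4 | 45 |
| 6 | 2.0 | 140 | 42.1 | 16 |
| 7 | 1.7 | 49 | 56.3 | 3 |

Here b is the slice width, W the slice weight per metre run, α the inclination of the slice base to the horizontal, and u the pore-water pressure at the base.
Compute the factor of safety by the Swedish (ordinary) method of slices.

Ordinary method of slices: FS = Σ[c'·Δl_i + (W_i cosα_i − u_i·Δl_i)·tanφ'] / Σ W_i sinα_i, with Δl_i = b_i / cosα_i.
Slice 1: Δl = 3.1/cos(-6.4°) = 3.119 m; N'_1 = 151·cos(-6.4°) − 7·3.119 = 128.2; c'Δl = 42.42; W sinα = -16.8
Slice 2: Δl = 2.1/cos6.6° = 2.114 m; N'_2 = 254·cos6.6° − 40·2.114 = 167.8; c'Δl = 28.75; W sinα = 29.2
Slice 3: Δl = 1.5/cos15.8° = 1.559 m; N'_3 = 177·cos15.8° − 44·1.559 = 101.7; c'Δl = 21.20; W sinα = 48.2
Slice 4: Δl = 1.4/cos23.5° = 1.527 m; N'_4 = 151·cos23.5° − 53·1.527 = 57.6; c'Δl = 20.76; W sinα = 60.2
Slice 5: Δl = 1.4/cos31.4° = 1.640 m; N'_5 = 132·cos31.4° − 45·1.640 = 38.9; c'Δl = 22.31; W sinα = 68.8
Slice 6: Δl = 2.0/cos42.1° = 2.696 m; N'_6 = 140·cos42.1° − 16·2.696 = 60.7; c'Δl = 36.66; W sinα = 93.9
Slice 7: Δl = 1.7/cos56.3° = 3.064 m; N'_7 = 49·cos56.3° − 3·3.064 = 18.0; c'Δl = 41.67; W sinα = 40.8
Σc'Δl = 213.8 kN/m; ΣN' = 572.9 kN/m; ΣW sinα = 324.2 kN/m
Resisting = 213.8 + 572.9·tan23.1° = 213.8 + 244.3 = 458.1 kN/m
FS = 458.1 / 324.2 = 1.413

FS = 1.41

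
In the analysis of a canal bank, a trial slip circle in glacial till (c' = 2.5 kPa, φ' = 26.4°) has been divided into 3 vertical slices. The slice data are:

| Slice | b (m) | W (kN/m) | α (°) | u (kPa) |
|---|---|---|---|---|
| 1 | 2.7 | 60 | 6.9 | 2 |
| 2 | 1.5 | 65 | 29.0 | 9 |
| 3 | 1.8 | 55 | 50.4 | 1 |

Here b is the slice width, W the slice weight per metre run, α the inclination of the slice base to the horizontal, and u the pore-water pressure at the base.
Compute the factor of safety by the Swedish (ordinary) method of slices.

FS = 1.01

Ordinary method of slices: FS = Σ[c'·Δl_i + (W_i cosα_i − u_i·Δl_i)·tanφ'] / Σ W_i sinα_i, with Δl_i = b_i / cosα_i.
Slice 1: Δl = 2.7/cos6.9° = 2.720 m; N'_1 = 60·cos6.9° − 2·2.720 = 54.1; c'Δl = 6.80; W sinα = 7.2
Slice 2: Δl = 1.5/cos29.0° = 1.715 m; N'_2 = 65·cos29.0° − 9·1.715 = 41.4; c'Δl = 4.29; W sinα = 31.5
Slice 3: Δl = 1.8/cos50.4° = 2.824 m; N'_3 = 55·cos50.4° − 1·2.824 = 32.2; c'Δl = 7.06; W sinα = 42.4
Σc'Δl = 18.1 kN/m; ΣN' = 127.8 kN/m; ΣW sinα = 81.1 kN/m
Resisting = 18.1 + 127.8·tan26.4° = 18.1 + 63.4 = 81.6 kN/m
FS = 81.6 / 81.1 = 1.006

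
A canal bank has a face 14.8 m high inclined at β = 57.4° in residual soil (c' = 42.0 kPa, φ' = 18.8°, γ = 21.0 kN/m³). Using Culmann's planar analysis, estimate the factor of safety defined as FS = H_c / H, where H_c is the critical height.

FS = 1.97

H_c = (4c'/γ) · sinβ cosφ' / [1 − cos(β − φ')]
    = (4·42.0/21.0) · sin57.4°·cos18.8° / [1 − cos38.6°]
    = 8.000 · 0.7975 / 0.2185 = 29.20 m
FS = H_c / H = 29.20 / 14.8 = 1.973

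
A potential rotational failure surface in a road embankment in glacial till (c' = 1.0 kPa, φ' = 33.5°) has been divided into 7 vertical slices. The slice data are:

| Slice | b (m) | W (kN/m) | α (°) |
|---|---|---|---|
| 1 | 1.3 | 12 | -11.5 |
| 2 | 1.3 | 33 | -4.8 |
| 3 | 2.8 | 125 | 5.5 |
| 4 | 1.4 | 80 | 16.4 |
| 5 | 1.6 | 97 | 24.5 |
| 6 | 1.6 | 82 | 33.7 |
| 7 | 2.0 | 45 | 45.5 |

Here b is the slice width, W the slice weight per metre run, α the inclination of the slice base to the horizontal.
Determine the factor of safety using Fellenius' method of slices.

FS = 2.04

Ordinary method of slices: FS = Σ[c'·Δl_i + (W_i cosα_i)·tanφ'] / Σ W_i sinα_i, with Δl_i = b_i / cosα_i.
Slice 1: Δl = 1.3/cos(-11.5°) = 1.327 m; N'_1 = 12·cos(-11.5°) = 11.8; c'Δl = 1.33; W sinα = -2.4
Slice 2: Δl = 1.3/cos(-4.8°) = 1.305 m; N'_2 = 33·cos(-4.8°) = 32.9; c'Δl = 1.30; W sinα = -2.8
Slice 3: Δl = 2.8/cos5.5° = 2.813 m; N'_3 = 125·cos5.5° = 124.4; c'Δl = 2.81; W sinα = 12.0
Slice 4: Δl = 1.4/cos16.4° = 1.459 m; N'_4 = 80·cos16.4° = 76.7; c'Δl = 1.46; W sinα = 22.6
Slice 5: Δl = 1.6/cos24.5° = 1.758 m; N'_5 = 97·cos24.5° = 88.3; c'Δl = 1.76; W sinα = 40.2
Slice 6: Δl = 1.6/cos33.7° = 1.923 m; N'_6 = 82·cos33.7° = 68.2; c'Δl = 1.92; W sinα = 45.5
Slice 7: Δl = 2.0/cos45.5° = 2.853 m; N'_7 = 45·cos45.5° = 31.5; c'Δl = 2.85; W sinα = 32.1
Σc'Δl = 13.4 kN/m; ΣN' = 433.8 kN/m; ΣW sinα = 147.2 kN/m
Resisting = 13.4 + 433.8·tan33.5° = 13.4 + 287.2 = 300.6 kN/m
FS = 300.6 / 147.2 = 2.042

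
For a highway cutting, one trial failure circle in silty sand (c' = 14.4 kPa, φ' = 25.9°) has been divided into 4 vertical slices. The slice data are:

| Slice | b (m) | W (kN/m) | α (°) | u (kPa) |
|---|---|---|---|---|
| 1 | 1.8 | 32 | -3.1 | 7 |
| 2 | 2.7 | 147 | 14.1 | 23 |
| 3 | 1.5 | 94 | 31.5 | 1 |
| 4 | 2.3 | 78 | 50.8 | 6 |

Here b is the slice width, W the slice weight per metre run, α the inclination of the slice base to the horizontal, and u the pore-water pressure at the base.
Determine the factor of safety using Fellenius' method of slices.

Ordinary method of slices: FS = Σ[c'·Δl_i + (W_i cosα_i − u_i·Δl_i)·tanφ'] / Σ W_i sinα_i, with Δl_i = b_i / cosα_i.
Slice 1: Δl = 1.8/cos(-3.1°) = 1.803 m; N'_1 = 32·cos(-3.1°) − 7·1.803 = 19.3; c'Δl = 25.96; W sinα = -1.7
Slice 2: Δl = 2.7/cos14.1° = 2.784 m; N'_2 = 147·cos14.1° − 23·2.784 = 78.5; c'Δl = 40.09; W sinα = 35.8
Slice 3: Δl = 1.5/cos31.5° = 1.759 m; N'_3 = 94·cos31.5° − 1·1.759 = 78.4; c'Δl = 25.33; W sinα = 49.1
Slice 4: Δl = 2.3/cos50.8° = 3.639 m; N'_4 = 78·cos50.8° − 6·3.639 = 27.5; c'Δl = 52.40; W sinα = 60.4
Σc'Δl = 143.8 kN/m; ΣN' = 203.7 kN/m; ΣW sinα = 143.6 kN/m
Resisting = 143.8 + 203.7·tan25.9° = 143.8 + 98.9 = 242.7 kN/m
FS = 242.7 / 143.6 = 1.690

FS = 1.69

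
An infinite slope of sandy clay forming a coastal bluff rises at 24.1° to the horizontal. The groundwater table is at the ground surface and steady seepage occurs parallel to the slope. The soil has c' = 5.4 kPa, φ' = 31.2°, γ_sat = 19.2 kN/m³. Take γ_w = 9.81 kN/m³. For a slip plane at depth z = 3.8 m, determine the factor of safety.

FS = 0.86

With seepage parallel to the slope and the water table at the surface, the effective normal stress on the slip plane uses the buoyant unit weight γ' = γ_sat − γ_w while the driving shear stress uses γ_sat:
FS = [c' + γ' z cos²β tanφ'] / [γ_sat z sinβ cosβ]
γ' = 19.2 − 9.81 = 9.39 kN/m³
Numerator = 5.4 + 9.39·3.8·cos²24.1°·tan31.2° = 5.4 + 9.39·3.8·0.8333·0.6056 = 23.407 kPa
Denominator = 19.2·3.8·sin24.1°·cos24.1° = 19.2·3.8·0.4083·0.9128 = 27.195 kPa
FS = 23.407 / 27.195 = 0.861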